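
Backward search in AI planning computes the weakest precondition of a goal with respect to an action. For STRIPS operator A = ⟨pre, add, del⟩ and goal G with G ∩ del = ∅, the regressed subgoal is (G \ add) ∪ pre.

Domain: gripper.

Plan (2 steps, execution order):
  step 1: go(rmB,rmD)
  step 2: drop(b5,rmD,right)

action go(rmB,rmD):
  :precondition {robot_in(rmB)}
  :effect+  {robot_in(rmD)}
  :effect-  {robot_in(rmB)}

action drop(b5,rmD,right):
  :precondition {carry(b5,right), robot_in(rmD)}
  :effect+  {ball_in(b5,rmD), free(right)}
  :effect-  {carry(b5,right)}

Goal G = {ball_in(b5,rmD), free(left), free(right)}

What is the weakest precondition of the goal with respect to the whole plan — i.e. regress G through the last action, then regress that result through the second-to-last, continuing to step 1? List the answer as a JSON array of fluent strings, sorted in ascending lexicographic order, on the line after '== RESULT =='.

Regress step by step:
  through step 2 (drop(b5,rmD,right)): drop {ball_in(b5,rmD), free(right)}, keep {free(left)}, require {carry(b5,right), robot_in(rmD)}
    → {carry(b5,right), free(left), robot_in(rmD)}
  through step 1 (go(rmB,rmD)): drop {robot_in(rmD)}, keep {carry(b5,right), free(left)}, require {robot_in(rmB)}
    → {carry(b5,right), free(left), robot_in(rmB)}

== RESULT ==
["carry(b5,right)", "free(left)", "robot_in(rmB)"]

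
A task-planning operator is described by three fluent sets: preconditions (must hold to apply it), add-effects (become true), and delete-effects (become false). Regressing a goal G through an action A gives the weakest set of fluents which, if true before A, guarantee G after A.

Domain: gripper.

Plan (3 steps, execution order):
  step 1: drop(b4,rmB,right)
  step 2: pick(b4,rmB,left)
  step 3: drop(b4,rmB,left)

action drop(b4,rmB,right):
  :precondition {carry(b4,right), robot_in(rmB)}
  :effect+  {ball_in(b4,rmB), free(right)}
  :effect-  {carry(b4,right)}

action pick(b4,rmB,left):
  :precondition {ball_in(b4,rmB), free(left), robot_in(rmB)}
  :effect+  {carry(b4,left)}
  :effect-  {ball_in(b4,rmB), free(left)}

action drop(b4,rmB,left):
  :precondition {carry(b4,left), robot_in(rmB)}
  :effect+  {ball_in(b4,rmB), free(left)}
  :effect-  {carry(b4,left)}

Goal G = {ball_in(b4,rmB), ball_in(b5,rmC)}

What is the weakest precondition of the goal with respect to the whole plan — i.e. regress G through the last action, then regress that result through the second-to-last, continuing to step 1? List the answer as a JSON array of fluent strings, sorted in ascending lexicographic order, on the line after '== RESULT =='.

Regress step by step:
  through step 3 (drop(b4,rmB,left)): drop {ball_in(b4,rmB)}, keep {ball_in(b5,rmC)}, require {carry(b4,left), robot_in(rmB)}
    → {ball_in(b5,rmC), carry(b4,left), robot_in(rmB)}
  through step 2 (pick(b4,rmB,left)): drop {carry(b4,left)}, keep {ball_in(b5,rmC), robot_in(rmB)}, require {ball_in(b4,rmB), free(left), robot_in(rmB)}
    → {ball_in(b4,rmB), ball_in(b5,rmC), free(left), robot_in(rmB)}
  through step 1 (drop(b4,rmB,right)): drop {ball_in(b4,rmB)}, keep {ball_in(b5,rmC), free(left), robot_in(rmB)}, require {carry(b4,right), robot_in(rmB)}
    → {ball_in(b5,rmC), carry(b4,right), free(left), robot_in(rmB)}

== RESULT ==
["ball_in(b5,rmC)", "carry(b4,right)", "free(left)", "robot_in(rmB)"]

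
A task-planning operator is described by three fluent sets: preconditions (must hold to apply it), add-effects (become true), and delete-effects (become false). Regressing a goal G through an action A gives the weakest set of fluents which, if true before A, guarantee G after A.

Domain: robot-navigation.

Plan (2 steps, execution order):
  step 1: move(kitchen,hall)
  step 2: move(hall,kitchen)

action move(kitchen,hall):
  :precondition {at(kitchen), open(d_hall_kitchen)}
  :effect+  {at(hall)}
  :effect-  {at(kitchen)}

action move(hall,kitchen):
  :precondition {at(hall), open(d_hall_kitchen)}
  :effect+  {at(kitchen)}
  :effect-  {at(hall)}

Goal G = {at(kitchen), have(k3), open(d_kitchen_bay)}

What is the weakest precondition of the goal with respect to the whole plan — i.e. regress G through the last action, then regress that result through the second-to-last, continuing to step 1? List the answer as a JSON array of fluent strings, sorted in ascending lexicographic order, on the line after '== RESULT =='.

Regress step by step:
  through step 2 (move(hall,kitchen)): drop {at(kitchen)}, keep {have(k3), open(d_kitchen_bay)}, require {at(hall), open(d_hall_kitchen)}
    → {at(hall), have(k3), open(d_hall_kitchen), open(d_kitchen_bay)}
  through step 1 (move(kitchen,hall)): drop {at(hall)}, keep {have(k3), open(d_hall_kitchen), open(d_kitchen_bay)}, require {at(kitchen), open(d_hall_kitchen)}
    → {at(kitchen), have(k3), open(d_hall_kitchen), open(d_kitchen_bay)}

== RESULT ==
["at(kitchen)", "have(k3)", "open(d_hall_kitchen)", "open(d_kitchen_bay)"]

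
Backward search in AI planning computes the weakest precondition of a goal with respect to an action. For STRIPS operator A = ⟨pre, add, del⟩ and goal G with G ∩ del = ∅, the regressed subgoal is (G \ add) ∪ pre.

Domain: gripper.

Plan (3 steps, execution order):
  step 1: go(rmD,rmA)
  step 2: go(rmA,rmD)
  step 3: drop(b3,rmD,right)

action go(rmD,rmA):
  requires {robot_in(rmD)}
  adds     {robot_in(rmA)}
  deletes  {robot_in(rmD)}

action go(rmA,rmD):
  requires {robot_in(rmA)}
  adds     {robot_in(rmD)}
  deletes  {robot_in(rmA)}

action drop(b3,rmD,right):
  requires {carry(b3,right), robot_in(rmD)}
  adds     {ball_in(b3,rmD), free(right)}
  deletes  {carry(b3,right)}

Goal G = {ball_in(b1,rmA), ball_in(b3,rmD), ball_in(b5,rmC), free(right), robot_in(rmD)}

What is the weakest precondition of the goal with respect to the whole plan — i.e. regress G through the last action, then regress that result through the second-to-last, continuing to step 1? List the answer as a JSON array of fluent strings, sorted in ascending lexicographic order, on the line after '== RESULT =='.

Work backward from the goal:
  through step 3 (drop(b3,rmD,right)): drop {ball_in(b3,rmD), free(right)}, keep {ball_in(b1,rmA), ball_in(b5,rmC), robot_in(rmD)}, require {carry(b3,right), robot_in(rmD)}
    → {ball_in(b1,rmA), ball_in(b5,rmC), carry(b3,right), robot_in(rmD)}
  through step 2 (go(rmA,rmD)): drop {robot_in(rmD)}, keep {ball_in(b1,rmA), ball_in(b5,rmC), carry(b3,right)}, require {robot_in(rmA)}
    → {ball_in(b1,rmA), ball_in(b5,rmC), carry(b3,right), robot_in(rmA)}
  through step 1 (go(rmD,rmA)): drop {robot_in(rmA)}, keep {ball_in(b1,rmA), ball_in(b5,rmC), carry(b3,right)}, require {robot_in(rmD)}
    → {ball_in(b1,rmA), ball_in(b5,rmC), carry(b3,right), robot_in(rmD)}

== RESULT ==
["ball_in(b1,rmA)", "ball_in(b5,rmC)", "carry(b3,right)", "robot_in(rmD)"]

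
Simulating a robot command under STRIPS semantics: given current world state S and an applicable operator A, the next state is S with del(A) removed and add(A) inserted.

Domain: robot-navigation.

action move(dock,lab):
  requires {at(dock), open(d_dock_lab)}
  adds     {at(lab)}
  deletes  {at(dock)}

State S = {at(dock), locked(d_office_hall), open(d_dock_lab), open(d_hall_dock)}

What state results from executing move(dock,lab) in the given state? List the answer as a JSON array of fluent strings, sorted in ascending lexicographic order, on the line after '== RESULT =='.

Compute (S \ del) ∪ add:
  pre ⊆ S: {at(dock), open(d_dock_lab)} ⊆ S  — applicable
  S \ del = {locked(d_office_hall), open(d_dock_lab), open(d_hall_dock)}
  ∪ add   = {at(lab), locked(d_office_hall), open(d_dock_lab), open(d_hall_dock)}

== RESULT ==
["at(lab)", "locked(d_office_hall)", "open(d_dock_lab)", "open(d_hall_dock)"]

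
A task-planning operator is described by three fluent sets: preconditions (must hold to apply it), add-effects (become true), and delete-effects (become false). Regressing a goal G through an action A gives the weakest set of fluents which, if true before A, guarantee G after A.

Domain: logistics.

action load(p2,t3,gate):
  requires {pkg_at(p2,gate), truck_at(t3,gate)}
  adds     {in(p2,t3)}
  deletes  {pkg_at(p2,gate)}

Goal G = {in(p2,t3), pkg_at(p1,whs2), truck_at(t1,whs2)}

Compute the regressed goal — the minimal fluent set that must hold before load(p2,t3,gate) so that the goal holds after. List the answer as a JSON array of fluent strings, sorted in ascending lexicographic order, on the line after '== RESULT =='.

Regress:
  G ∩ del = {}  (empty — regression defined)
  G \ add = {in(p2,t3), pkg_at(p1,whs2), truck_at(t1,whs2)} \ {in(p2,t3)} = {pkg_at(p1,whs2), truck_at(t1,whs2)}
  ∪ pre   = {pkg_at(p1,whs2), truck_at(t1,whs2)} ∪ {pkg_at(p2,gate), truck_at(t3,gate)}
          = {pkg_at(p1,whs2), pkg_at(p2,gate), truck_at(t1,whs2), truck_at(t3,gate)}

== RESULT ==
["pkg_at(p1,whs2)", "pkg_at(p2,gate)", "truck_at(t1,whs2)", "truck_at(t3,gate)"]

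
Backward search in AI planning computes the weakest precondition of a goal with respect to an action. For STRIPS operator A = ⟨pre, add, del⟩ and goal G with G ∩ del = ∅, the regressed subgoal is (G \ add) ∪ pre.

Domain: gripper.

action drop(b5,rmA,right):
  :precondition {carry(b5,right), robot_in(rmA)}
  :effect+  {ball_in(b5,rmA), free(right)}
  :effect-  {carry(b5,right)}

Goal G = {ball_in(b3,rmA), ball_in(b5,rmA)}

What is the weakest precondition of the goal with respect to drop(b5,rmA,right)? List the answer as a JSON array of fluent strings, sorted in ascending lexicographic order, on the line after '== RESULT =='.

Compute (G \ add) ∪ pre:
  G ∩ del = {}  (empty — regression defined)
  G \ add = {ball_in(b3,rmA), ball_in(b5,rmA)} \ {ball_in(b5,rmA), free(right)} = {ball_in(b3,rmA)}
  ∪ pre   = {ball_in(b3,rmA)} ∪ {carry(b5,right), robot_in(rmA)}
          = {ball_in(b3,rmA), carry(b5,right), robot_in(rmA)}

== RESULT ==
["ball_in(b3,rmA)", "carry(b5,right)", "robot_in(rmA)"]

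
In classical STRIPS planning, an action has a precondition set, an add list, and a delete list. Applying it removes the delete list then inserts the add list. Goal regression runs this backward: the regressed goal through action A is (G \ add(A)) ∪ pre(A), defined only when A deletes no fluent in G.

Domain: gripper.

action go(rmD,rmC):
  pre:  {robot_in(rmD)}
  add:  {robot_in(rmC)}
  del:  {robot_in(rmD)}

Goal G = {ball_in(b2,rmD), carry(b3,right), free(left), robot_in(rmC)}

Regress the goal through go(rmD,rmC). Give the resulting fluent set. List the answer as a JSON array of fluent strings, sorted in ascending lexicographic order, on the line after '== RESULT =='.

Regress:
  G ∩ del = {}  (empty — regression defined)
  G \ add = {ball_in(b2,rmD), carry(b3,right), free(left), robot_in(rmC)} \ {robot_in(rmC)} = {ball_in(b2,rmD), carry(b3,right), free(left)}
  ∪ pre   = {ball_in(b2,rmD), carry(b3,right), free(left)} ∪ {robot_in(rmD)}
          = {ball_in(b2,rmD), carry(b3,right), free(left), robot_in(rmD)}

== RESULT ==
["ball_in(b2,rmD)", "carry(b3,right)", "free(left)", "robot_in(rmD)"]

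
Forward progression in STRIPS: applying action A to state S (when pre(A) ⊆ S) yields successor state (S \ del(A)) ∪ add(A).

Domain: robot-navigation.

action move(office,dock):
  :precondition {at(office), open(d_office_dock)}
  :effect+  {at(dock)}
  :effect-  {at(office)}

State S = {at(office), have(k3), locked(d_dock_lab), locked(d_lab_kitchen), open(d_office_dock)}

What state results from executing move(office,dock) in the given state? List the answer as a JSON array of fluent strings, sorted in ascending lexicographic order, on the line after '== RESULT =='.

Compute (S \ del) ∪ add:
  pre ⊆ S: {at(office), open(d_office_dock)} ⊆ S  — applicable
  S \ del = {have(k3), locked(d_dock_lab), locked(d_lab_kitchen), open(d_office_dock)}
  ∪ add   = {at(dock), have(k3), locked(d_dock_lab), locked(d_lab_kitchen), open(d_office_dock)}

== RESULT ==
["at(dock)", "have(k3)", "locked(d_dock_lab)", "locked(d_lab_kitchen)", "open(d_office_dock)"]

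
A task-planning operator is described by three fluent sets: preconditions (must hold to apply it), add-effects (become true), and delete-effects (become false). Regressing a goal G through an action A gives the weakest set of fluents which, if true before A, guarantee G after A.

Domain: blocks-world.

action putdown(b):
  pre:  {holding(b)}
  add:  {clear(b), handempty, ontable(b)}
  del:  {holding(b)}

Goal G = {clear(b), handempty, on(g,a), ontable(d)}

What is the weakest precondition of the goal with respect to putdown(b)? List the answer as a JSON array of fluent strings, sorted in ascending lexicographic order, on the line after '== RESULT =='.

Compute (G \ add) ∪ pre:
  G ∩ del = {}  (empty — regression defined)
  G \ add = {clear(b), handempty, on(g,a), ontable(d)} \ {clear(b), handempty, ontable(b)} = {on(g,a), ontable(d)}
  ∪ pre   = {on(g,a), ontable(d)} ∪ {holding(b)}
          = {holding(b), on(g,a), ontable(d)}

== RESULT ==
["holding(b)", "on(g,a)", "ontable(d)"]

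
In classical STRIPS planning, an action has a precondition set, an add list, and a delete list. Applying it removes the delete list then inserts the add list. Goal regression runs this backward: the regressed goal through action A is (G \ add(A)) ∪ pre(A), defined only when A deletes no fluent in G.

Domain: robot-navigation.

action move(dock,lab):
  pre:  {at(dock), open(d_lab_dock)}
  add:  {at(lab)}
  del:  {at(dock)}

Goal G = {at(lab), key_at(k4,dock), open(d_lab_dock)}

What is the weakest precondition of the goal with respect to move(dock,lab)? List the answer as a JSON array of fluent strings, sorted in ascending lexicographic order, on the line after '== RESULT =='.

Compute (G \ add) ∪ pre:
  G ∩ del = {}  (empty — regression defined)
  G \ add = {at(lab), key_at(k4,dock), open(d_lab_dock)} \ {at(lab)} = {key_at(k4,dock), open(d_lab_dock)}
  ∪ pre   = {key_at(k4,dock), open(d_lab_dock)} ∪ {at(dock), open(d_lab_dock)}
          = {at(dock), key_at(k4,dock), open(d_lab_dock)}

== RESULT ==
["at(dock)", "key_at(k4,dock)", "open(d_lab_dock)"]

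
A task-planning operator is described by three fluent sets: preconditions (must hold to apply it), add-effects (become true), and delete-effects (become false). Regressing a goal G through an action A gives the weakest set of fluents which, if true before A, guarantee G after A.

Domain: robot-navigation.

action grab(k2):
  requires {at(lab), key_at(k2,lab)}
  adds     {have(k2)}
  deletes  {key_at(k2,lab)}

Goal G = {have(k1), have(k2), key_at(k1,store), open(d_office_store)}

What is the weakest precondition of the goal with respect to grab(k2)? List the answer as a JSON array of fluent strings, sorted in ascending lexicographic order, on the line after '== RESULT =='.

Regress:
  G ∩ del = {}  (empty — regression defined)
  G \ add = {have(k1), have(k2), key_at(k1,store), open(d_office_store)} \ {have(k2)} = {have(k1), key_at(k1,store), open(d_office_store)}
  ∪ pre   = {have(k1), key_at(k1,store), open(d_office_store)} ∪ {at(lab), key_at(k2,lab)}
          = {at(lab), have(k1), key_at(k1,store), key_at(k2,lab), open(d_office_store)}

== RESULT ==
["at(lab)", "have(k1)", "key_at(k1,store)", "key_at(k2,lab)", "open(d_office_store)"]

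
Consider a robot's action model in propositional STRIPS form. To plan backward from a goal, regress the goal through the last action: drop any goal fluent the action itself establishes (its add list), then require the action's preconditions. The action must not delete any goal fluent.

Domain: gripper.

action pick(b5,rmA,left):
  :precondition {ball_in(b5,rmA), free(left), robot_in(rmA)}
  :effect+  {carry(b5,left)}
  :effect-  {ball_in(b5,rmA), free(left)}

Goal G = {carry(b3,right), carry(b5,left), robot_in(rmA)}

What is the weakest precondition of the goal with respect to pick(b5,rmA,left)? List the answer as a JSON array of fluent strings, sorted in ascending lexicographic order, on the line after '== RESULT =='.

Regress:
  G ∩ del = {}  (empty — regression defined)
  G \ add = {carry(b3,right), carry(b5,left), robot_in(rmA)} \ {carry(b5,left)} = {carry(b3,right), robot_in(rmA)}
  ∪ pre   = {carry(b3,right), robot_in(rmA)} ∪ {ball_in(b5,rmA), free(left), robot_in(rmA)}
          = {ball_in(b5,rmA), carry(b3,right), free(left), robot_in(rmA)}

== RESULT ==
["ball_in(b5,rmA)", "carry(b3,right)", "free(left)", "robot_in(rmA)"]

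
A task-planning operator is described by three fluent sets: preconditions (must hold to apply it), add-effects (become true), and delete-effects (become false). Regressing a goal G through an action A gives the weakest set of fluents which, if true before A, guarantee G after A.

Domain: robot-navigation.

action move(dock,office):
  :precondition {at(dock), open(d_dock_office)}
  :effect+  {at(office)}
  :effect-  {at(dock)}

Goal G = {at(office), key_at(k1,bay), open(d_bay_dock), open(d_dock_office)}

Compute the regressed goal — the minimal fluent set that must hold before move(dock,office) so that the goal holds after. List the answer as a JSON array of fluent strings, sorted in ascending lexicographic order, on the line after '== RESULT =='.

Regress:
  G ∩ del = {}  (empty — regression defined)
  G \ add = {at(office), key_at(k1,bay), open(d_bay_dock), open(d_dock_office)} \ {at(office)} = {key_at(k1,bay), open(d_bay_dock), open(d_dock_office)}
  ∪ pre   = {key_at(k1,bay), open(d_bay_dock), open(d_dock_office)} ∪ {at(dock), open(d_dock_office)}
          = {at(dock), key_at(k1,bay), open(d_bay_dock), open(d_dock_office)}

== RESULT ==
["at(dock)", "key_at(k1,bay)", "open(d_bay_dock)", "open(d_dock_office)"]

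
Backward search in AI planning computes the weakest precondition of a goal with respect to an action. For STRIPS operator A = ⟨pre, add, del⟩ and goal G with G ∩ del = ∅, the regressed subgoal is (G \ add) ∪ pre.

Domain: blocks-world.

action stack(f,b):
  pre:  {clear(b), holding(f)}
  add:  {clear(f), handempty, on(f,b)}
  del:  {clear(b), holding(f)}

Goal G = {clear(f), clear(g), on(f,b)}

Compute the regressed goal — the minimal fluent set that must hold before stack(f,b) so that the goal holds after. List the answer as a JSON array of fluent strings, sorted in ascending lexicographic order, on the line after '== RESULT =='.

Compute (G \ add) ∪ pre:
  G ∩ del = {}  (empty — regression defined)
  G \ add = {clear(f), clear(g), on(f,b)} \ {clear(f), handempty, on(f,b)} = {clear(g)}
  ∪ pre   = {clear(g)} ∪ {clear(b), holding(f)}
          = {clear(b), clear(g), holding(f)}

== RESULT ==
["clear(b)", "clear(g)", "holding(f)"]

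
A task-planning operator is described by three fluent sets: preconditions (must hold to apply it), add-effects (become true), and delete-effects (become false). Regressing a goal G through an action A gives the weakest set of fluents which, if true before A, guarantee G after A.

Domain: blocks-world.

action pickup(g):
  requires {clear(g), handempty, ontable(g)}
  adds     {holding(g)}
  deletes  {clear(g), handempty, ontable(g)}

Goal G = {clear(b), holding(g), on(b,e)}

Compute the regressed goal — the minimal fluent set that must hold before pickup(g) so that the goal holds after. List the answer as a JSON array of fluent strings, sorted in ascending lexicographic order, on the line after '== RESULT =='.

Regress:
  G ∩ del = {}  (empty — regression defined)
  G \ add = {clear(b), holding(g), on(b,e)} \ {holding(g)} = {clear(b), on(b,e)}
  ∪ pre   = {clear(b), on(b,e)} ∪ {clear(g), handempty, ontable(g)}
          = {clear(b), clear(g), handempty, on(b,e), ontable(g)}

== RESULT ==
["clear(b)", "clear(g)", "handempty", "on(b,e)", "ontable(g)"]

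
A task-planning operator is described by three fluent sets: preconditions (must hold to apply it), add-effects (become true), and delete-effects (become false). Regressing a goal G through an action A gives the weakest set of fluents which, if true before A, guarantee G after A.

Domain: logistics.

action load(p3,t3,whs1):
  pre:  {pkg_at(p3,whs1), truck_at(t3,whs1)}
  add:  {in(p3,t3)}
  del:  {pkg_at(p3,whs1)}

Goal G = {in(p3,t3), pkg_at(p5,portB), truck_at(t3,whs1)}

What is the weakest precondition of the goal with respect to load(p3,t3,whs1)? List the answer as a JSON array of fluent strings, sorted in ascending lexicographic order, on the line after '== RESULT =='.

Regress:
  G ∩ del = {}  (empty — regression defined)
  G \ add = {in(p3,t3), pkg_at(p5,portB), truck_at(t3,whs1)} \ {in(p3,t3)} = {pkg_at(p5,portB), truck_at(t3,whs1)}
  ∪ pre   = {pkg_at(p5,portB), truck_at(t3,whs1)} ∪ {pkg_at(p3,whs1), truck_at(t3,whs1)}
          = {pkg_at(p3,whs1), pkg_at(p5,portB), truck_at(t3,whs1)}

== RESULT ==
["pkg_at(p3,whs1)", "pkg_at(p5,portB)", "truck_at(t3,whs1)"]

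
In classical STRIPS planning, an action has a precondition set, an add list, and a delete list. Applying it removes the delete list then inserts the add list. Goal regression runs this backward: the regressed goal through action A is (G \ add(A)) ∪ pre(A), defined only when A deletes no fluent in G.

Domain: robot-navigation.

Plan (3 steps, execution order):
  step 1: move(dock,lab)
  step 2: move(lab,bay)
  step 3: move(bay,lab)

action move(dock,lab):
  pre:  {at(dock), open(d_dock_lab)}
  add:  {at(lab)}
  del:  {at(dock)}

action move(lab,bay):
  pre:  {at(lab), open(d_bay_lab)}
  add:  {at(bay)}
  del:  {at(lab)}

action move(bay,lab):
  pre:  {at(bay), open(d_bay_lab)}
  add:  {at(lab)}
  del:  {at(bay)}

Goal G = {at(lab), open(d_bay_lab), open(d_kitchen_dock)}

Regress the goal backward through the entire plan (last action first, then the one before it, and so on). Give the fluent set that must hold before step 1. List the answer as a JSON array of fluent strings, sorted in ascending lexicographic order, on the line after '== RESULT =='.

Work backward from the goal:
  through step 3 (move(bay,lab)): drop {at(lab)}, keep {open(d_bay_lab), open(d_kitchen_dock)}, require {at(bay), open(d_bay_lab)}
    → {at(bay), open(d_bay_lab), open(d_kitchen_dock)}
  through step 2 (move(lab,bay)): drop {at(bay)}, keep {open(d_bay_lab), open(d_kitchen_dock)}, require {at(lab), open(d_bay_lab)}
    → {at(lab), open(d_bay_lab), open(d_kitchen_dock)}
  through step 1 (move(dock,lab)): drop {at(lab)}, keep {open(d_bay_lab), open(d_kitchen_dock)}, require {at(dock), open(d_dock_lab)}
    → {at(dock), open(d_bay_lab), open(d_dock_lab), open(d_kitchen_dock)}

== RESULT ==
["at(dock)", "open(d_bay_lab)", "open(d_dock_lab)", "open(d_kitchen_dock)"]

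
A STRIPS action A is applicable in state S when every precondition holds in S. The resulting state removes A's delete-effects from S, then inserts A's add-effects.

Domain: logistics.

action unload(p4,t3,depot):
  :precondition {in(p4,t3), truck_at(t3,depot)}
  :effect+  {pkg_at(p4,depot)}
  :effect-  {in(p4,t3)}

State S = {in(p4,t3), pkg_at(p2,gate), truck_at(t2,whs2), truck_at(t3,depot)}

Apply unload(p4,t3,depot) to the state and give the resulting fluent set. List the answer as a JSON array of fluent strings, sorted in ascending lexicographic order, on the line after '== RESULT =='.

Progress:
  pre ⊆ S: {in(p4,t3), truck_at(t3,depot)} ⊆ S  — applicable
  S \ del = {pkg_at(p2,gate), truck_at(t2,whs2), truck_at(t3,depot)}
  ∪ add   = {pkg_at(p2,gate), pkg_at(p4,depot), truck_at(t2,whs2), truck_at(t3,depot)}

== RESULT ==
["pkg_at(p2,gate)", "pkg_at(p4,depot)", "truck_at(t2,whs2)", "truck_at(t3,depot)"]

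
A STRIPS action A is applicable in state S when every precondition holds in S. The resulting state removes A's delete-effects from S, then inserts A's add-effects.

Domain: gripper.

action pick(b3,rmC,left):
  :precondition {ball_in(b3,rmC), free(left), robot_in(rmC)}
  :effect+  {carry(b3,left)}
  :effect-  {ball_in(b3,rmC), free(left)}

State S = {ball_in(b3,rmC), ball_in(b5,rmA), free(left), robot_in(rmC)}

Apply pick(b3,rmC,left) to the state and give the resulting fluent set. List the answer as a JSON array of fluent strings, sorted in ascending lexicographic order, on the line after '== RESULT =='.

Compute (S \ del) ∪ add:
  pre ⊆ S: {ball_in(b3,rmC), free(left), robot_in(rmC)} ⊆ S  — applicable
  S \ del = {ball_in(b5,rmA), robot_in(rmC)}
  ∪ add   = {ball_in(b5,rmA), carry(b3,left), robot_in(rmC)}

== RESULT ==
["ball_in(b5,rmA)", "carry(b3,left)", "robot_in(rmC)"]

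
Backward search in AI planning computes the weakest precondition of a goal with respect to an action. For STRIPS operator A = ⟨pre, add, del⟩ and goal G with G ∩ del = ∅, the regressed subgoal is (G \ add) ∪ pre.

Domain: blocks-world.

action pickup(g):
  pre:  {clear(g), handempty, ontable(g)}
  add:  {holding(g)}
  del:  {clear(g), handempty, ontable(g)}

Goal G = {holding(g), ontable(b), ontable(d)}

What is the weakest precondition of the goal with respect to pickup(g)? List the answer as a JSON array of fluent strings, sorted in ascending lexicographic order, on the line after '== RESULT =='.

Regress:
  G ∩ del = {}  (empty — regression defined)
  G \ add = {holding(g), ontable(b), ontable(d)} \ {holding(g)} = {ontable(b), ontable(d)}
  ∪ pre   = {ontable(b), ontable(d)} ∪ {clear(g), handempty, ontable(g)}
          = {clear(g), handempty, ontable(b), ontable(d), ontable(g)}

== RESULT ==
["clear(g)", "handempty", "ontable(b)", "ontable(d)", "ontable(g)"]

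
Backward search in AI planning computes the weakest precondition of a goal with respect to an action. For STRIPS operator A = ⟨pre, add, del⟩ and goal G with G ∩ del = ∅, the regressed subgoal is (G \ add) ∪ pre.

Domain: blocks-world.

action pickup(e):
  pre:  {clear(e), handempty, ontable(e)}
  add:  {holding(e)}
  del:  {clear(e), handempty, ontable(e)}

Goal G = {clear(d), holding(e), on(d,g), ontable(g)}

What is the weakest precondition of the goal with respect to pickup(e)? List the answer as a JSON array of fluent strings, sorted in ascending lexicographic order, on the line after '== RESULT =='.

Compute (G \ add) ∪ pre:
  G ∩ del = {}  (empty — regression defined)
  G \ add = {clear(d), holding(e), on(d,g), ontable(g)} \ {holding(e)} = {clear(d), on(d,g), ontable(g)}
  ∪ pre   = {clear(d), on(d,g), ontable(g)} ∪ {clear(e), handempty, ontable(e)}
          = {clear(d), clear(e), handempty, on(d,g), ontable(e), ontable(g)}

== RESULT ==
["clear(d)", "clear(e)", "handempty", "on(d,g)", "ontable(e)", "ontable(g)"]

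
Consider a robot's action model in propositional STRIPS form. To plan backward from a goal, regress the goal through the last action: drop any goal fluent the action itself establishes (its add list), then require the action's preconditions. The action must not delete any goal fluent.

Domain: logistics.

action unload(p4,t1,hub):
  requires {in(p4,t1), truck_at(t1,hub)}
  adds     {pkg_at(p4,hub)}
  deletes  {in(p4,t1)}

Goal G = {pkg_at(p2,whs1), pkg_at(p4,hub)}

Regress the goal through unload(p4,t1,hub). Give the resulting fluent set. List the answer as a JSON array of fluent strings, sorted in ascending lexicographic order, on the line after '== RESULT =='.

Regress:
  G ∩ del = {}  (empty — regression defined)
  G \ add = {pkg_at(p2,whs1), pkg_at(p4,hub)} \ {pkg_at(p4,hub)} = {pkg_at(p2,whs1)}
  ∪ pre   = {pkg_at(p2,whs1)} ∪ {in(p4,t1), truck_at(t1,hub)}
          = {in(p4,t1), pkg_at(p2,whs1), truck_at(t1,hub)}

== RESULT ==
["in(p4,t1)", "pkg_at(p2,whs1)", "truck_at(t1,hub)"]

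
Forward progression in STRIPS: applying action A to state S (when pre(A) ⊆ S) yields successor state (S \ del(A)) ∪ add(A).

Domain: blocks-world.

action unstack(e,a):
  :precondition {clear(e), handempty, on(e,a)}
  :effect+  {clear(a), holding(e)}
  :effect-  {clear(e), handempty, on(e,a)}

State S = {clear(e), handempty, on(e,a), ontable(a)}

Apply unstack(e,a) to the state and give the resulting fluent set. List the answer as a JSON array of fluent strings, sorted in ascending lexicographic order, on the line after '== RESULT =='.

Compute (S \ del) ∪ add:
  pre ⊆ S: {clear(e), handempty, on(e,a)} ⊆ S  — applicable
  S \ del = {ontable(a)}
  ∪ add   = {clear(a), holding(e), ontable(a)}

== RESULT ==
["clear(a)", "holding(e)", "ontable(a)"]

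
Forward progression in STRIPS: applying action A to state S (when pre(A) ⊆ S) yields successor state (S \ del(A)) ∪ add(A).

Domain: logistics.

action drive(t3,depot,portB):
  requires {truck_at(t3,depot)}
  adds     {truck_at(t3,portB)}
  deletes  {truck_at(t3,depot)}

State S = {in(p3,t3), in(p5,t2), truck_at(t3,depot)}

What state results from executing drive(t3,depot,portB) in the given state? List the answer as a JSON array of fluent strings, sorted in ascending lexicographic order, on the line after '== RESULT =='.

Progress:
  pre ⊆ S: {truck_at(t3,depot)} ⊆ S  — applicable
  S \ del = {in(p3,t3), in(p5,t2)}
  ∪ add   = {in(p3,t3), in(p5,t2), truck_at(t3,portB)}

== RESULT ==
["in(p3,t3)", "in(p5,t2)", "truck_at(t3,portB)"]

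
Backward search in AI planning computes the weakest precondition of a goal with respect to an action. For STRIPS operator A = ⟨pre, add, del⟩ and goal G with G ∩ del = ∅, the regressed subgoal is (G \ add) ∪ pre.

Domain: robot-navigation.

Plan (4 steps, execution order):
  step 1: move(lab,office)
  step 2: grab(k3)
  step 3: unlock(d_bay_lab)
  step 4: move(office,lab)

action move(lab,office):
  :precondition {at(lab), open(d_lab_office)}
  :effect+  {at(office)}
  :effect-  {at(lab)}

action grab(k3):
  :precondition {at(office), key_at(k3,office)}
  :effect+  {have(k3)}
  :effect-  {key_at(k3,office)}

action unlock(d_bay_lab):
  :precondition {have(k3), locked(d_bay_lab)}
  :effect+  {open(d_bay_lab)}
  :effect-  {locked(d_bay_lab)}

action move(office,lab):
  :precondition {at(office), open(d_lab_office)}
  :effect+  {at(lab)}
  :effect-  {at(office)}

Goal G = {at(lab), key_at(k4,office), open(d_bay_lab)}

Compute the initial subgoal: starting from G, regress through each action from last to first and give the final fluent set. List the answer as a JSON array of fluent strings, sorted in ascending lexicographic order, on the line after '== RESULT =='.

Regress step by step:
  through step 4 (move(office,lab)): drop {at(lab)}, keep {key_at(k4,office), open(d_bay_lab)}, require {at(office), open(d_lab_office)}
    → {at(office), key_at(k4,office), open(d_bay_lab), open(d_lab_office)}
  through step 3 (unlock(d_bay_lab)): drop {open(d_bay_lab)}, keep {at(office), key_at(k4,office), open(d_lab_office)}, require {have(k3), locked(d_bay_lab)}
    → {at(office), have(k3), key_at(k4,office), locked(d_bay_lab), open(d_lab_office)}
  through step 2 (grab(k3)): drop {have(k3)}, keep {at(office), key_at(k4,office), locked(d_bay_lab), open(d_lab_office)}, require {at(office), key_at(k3,office)}
    → {at(office), key_at(k3,office), key_at(k4,office), locked(d_bay_lab), open(d_lab_office)}
  through step 1 (move(lab,office)): drop {at(office)}, keep {key_at(k3,office), key_at(k4,office), locked(d_bay_lab), open(d_lab_office)}, require {at(lab), open(d_lab_office)}
    → {at(lab), key_at(k3,office), key_at(k4,office), locked(d_bay_lab), open(d_lab_office)}

== RESULT ==
["at(lab)", "key_at(k3,office)", "key_at(k4,office)", "locked(d_bay_lab)", "open(d_lab_office)"]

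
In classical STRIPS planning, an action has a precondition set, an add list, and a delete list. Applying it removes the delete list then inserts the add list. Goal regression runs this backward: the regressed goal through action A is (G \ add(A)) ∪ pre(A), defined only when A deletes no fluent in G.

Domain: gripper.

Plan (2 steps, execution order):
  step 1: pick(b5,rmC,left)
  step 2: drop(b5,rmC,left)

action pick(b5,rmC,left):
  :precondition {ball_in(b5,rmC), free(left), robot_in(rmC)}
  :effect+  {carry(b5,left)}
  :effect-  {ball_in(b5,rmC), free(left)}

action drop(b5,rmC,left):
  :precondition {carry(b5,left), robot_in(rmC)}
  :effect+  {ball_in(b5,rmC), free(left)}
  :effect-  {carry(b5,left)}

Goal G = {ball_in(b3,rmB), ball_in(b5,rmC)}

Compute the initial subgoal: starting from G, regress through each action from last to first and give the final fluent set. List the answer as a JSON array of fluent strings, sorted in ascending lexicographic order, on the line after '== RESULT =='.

Work backward from the goal:
  through step 2 (drop(b5,rmC,left)): drop {ball_in(b5,rmC)}, keep {ball_in(b3,rmB)}, require {carry(b5,left), robot_in(rmC)}
    → {ball_in(b3,rmB), carry(b5,left), robot_in(rmC)}
  through step 1 (pick(b5,rmC,left)): drop {carry(b5,left)}, keep {ball_in(b3,rmB), robot_in(rmC)}, require {ball_in(b5,rmC), free(left), robot_in(rmC)}
    → {ball_in(b3,rmB), ball_in(b5,rmC), free(left), robot_in(rmC)}

== RESULT ==
["ball_in(b3,rmB)", "ball_in(b5,rmC)", "free(left)", "robot_in(rmC)"]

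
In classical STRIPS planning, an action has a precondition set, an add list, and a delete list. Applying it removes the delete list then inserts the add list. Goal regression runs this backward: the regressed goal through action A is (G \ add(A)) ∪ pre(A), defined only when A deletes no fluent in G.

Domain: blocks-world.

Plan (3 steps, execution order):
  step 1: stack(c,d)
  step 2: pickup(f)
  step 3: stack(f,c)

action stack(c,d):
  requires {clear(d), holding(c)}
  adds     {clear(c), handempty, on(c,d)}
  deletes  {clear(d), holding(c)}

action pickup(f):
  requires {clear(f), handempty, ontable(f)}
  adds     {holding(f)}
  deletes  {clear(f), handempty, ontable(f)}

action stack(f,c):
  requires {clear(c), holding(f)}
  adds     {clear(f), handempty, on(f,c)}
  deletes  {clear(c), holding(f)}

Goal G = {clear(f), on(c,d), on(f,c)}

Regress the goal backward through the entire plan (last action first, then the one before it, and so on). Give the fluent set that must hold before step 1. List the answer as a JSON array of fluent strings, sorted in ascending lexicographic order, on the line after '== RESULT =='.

Work backward from the goal:
  through step 3 (stack(f,c)): drop {clear(f), on(f,c)}, keep {on(c,d)}, require {clear(c), holding(f)}
    → {clear(c), holding(f), on(c,d)}
  through step 2 (pickup(f)): drop {holding(f)}, keep {clear(c), on(c,d)}, require {clear(f), handempty, ontable(f)}
    → {clear(c), clear(f), handempty, on(c,d), ontable(f)}
  through step 1 (stack(c,d)): drop {clear(c), handempty, on(c,d)}, keep {clear(f), ontable(f)}, require {clear(d), holding(c)}
    → {clear(d), clear(f), holding(c), ontable(f)}

== RESULT ==
["clear(d)", "clear(f)", "holding(c)", "ontable(f)"]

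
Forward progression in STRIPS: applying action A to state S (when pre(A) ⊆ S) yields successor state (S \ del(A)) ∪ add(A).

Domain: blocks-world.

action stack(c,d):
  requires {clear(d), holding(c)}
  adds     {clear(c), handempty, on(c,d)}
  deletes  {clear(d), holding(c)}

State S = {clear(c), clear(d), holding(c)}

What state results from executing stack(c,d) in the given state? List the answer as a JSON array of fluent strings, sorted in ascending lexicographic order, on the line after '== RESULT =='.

Compute (S \ del) ∪ add:
  pre ⊆ S: {clear(d), holding(c)} ⊆ S  — applicable
  S \ del = {clear(c)}
  ∪ add   = {clear(c), handempty, on(c,d)}

== RESULT ==
["clear(c)", "handempty", "on(c,d)"]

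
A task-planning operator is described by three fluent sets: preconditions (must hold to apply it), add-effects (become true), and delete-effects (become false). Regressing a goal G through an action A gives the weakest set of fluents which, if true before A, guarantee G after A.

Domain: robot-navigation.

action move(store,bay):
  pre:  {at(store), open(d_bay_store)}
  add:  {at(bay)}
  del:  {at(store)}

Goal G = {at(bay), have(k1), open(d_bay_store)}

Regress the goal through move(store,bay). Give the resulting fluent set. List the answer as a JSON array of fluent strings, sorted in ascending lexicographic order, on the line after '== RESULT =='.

Regress:
  G ∩ del = {}  (empty — regression defined)
  G \ add = {at(bay), have(k1), open(d_bay_store)} \ {at(bay)} = {have(k1), open(d_bay_store)}
  ∪ pre   = {have(k1), open(d_bay_store)} ∪ {at(store), open(d_bay_store)}
          = {at(store), have(k1), open(d_bay_store)}

== RESULT ==
["at(store)", "have(k1)", "open(d_bay_store)"]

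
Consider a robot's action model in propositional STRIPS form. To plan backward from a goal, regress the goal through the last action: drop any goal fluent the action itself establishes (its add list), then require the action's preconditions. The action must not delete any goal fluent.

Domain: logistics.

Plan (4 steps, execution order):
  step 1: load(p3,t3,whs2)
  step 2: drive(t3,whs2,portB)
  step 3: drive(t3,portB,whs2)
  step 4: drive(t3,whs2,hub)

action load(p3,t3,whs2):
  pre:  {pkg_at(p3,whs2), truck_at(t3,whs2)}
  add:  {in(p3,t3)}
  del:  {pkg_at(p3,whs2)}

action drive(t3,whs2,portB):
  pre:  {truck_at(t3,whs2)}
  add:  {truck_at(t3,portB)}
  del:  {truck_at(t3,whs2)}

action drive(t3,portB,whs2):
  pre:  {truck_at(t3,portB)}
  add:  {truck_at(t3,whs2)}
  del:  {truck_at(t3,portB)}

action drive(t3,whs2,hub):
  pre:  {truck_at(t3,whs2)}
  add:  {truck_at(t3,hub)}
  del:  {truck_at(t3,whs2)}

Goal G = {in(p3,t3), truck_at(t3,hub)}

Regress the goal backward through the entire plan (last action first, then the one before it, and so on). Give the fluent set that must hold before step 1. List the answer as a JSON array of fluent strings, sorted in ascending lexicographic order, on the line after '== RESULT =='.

Work backward from the goal:
  through step 4 (drive(t3,whs2,hub)): drop {truck_at(t3,hub)}, keep {in(p3,t3)}, require {truck_at(t3,whs2)}
    → {in(p3,t3), truck_at(t3,whs2)}
  through step 3 (drive(t3,portB,whs2)): drop {truck_at(t3,whs2)}, keep {in(p3,t3)}, require {truck_at(t3,portB)}
    → {in(p3,t3), truck_at(t3,portB)}
  through step 2 (drive(t3,whs2,portB)): drop {truck_at(t3,portB)}, keep {in(p3,t3)}, require {truck_at(t3,whs2)}
    → {in(p3,t3), truck_at(t3,whs2)}
  through step 1 (load(p3,t3,whs2)): drop {in(p3,t3)}, keep {truck_at(t3,whs2)}, require {pkg_at(p3,whs2), truck_at(t3,whs2)}
    → {pkg_at(p3,whs2), truck_at(t3,whs2)}

== RESULT ==
["pkg_at(p3,whs2)", "truck_at(t3,whs2)"]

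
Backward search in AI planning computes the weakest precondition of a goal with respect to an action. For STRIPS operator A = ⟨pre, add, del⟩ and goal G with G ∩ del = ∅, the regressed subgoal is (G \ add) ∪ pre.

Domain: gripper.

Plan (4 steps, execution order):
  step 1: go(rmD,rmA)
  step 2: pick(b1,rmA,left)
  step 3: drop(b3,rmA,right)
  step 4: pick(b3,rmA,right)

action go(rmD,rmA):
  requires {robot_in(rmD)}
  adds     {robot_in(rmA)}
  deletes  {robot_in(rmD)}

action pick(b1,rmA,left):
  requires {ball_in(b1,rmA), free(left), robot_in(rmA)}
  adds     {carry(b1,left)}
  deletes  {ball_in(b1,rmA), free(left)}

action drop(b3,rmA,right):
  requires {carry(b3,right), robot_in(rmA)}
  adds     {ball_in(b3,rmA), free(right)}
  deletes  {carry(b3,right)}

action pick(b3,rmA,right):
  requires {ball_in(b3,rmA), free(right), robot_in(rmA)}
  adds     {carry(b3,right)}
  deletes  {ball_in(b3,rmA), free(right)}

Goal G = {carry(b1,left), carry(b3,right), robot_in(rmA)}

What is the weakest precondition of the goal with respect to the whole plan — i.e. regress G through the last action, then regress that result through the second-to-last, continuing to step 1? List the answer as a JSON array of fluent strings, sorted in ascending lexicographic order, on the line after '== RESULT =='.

Work backward from the goal:
  through step 4 (pick(b3,rmA,right)): drop {carry(b3,right)}, keep {carry(b1,left), robot_in(rmA)}, require {ball_in(b3,rmA), free(right), robot_in(rmA)}
    → {ball_in(b3,rmA), carry(b1,left), free(right), robot_in(rmA)}
  through step 3 (drop(b3,rmA,right)): drop {ball_in(b3,rmA), free(right)}, keep {carry(b1,left), robot_in(rmA)}, require {carry(b3,right), robot_in(rmA)}
    → {carry(b1,left), carry(b3,right), robot_in(rmA)}
  through step 2 (pick(b1,rmA,left)): drop {carry(b1,left)}, keep {carry(b3,right), robot_in(rmA)}, require {ball_in(b1,rmA), free(left), robot_in(rmA)}
    → {ball_in(b1,rmA), carry(b3,right), free(left), robot_in(rmA)}
  through step 1 (go(rmD,rmA)): drop {robot_in(rmA)}, keep {ball_in(b1,rmA), carry(b3,right), free(left)}, require {robot_in(rmD)}
    → {ball_in(b1,rmA), carry(b3,right), free(left), robot_in(rmD)}

== RESULT ==
["ball_in(b1,rmA)", "carry(b3,right)", "free(left)", "robot_in(rmD)"]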